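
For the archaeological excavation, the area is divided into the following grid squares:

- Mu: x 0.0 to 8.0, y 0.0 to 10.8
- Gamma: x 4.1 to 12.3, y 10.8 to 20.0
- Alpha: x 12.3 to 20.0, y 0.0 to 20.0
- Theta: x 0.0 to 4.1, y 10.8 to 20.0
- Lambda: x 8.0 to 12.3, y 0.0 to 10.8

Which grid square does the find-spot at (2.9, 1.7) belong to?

Mu

The point has x = 2.9 and y = 1.7.
Only Mu satisfies 0.0 ≤ x ≤ 8.0 and 0.0 ≤ y ≤ 10.8.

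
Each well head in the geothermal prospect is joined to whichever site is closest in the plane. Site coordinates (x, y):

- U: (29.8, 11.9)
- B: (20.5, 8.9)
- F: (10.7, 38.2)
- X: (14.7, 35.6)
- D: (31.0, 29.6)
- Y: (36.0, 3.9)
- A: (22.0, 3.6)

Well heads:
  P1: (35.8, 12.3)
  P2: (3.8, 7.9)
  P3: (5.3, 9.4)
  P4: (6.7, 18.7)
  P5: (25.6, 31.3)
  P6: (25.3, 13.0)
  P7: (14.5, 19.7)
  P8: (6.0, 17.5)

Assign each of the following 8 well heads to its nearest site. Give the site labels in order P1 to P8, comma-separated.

P1 → U (d²=36.16)
P2 → B (d²=279.89)
P3 → B (d²=231.29)
P4 → B (d²=286.48)
P5 → D (d²=32.05)
P6 → U (d²=21.46)
P7 → B (d²=152.64)
P8 → B (d²=284.21)

U, B, B, B, D, U, B, B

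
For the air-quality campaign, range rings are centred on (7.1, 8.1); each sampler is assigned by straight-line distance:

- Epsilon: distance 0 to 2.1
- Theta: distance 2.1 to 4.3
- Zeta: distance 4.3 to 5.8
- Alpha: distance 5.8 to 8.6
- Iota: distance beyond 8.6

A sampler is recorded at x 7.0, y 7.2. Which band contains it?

Epsilon

Distance = √((7.0−7.1)² + (7.2−8.1)²) = √(0.010 + 0.810) = 0.906.
0 ≤ 0.906 < 2.1 → Epsilon.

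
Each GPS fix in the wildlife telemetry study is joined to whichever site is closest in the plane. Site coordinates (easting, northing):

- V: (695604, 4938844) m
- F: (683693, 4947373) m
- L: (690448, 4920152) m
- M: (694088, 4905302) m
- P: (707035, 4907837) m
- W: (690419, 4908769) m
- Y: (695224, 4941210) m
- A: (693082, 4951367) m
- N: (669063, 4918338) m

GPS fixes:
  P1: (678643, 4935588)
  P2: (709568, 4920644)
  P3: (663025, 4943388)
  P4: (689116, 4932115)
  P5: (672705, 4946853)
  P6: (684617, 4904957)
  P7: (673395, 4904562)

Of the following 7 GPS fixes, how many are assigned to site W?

P1 → F
P2 → P
P3 → F
P4 → V
P5 → F
P6 → W
P7 → N
1 of the 7 goes to W.

1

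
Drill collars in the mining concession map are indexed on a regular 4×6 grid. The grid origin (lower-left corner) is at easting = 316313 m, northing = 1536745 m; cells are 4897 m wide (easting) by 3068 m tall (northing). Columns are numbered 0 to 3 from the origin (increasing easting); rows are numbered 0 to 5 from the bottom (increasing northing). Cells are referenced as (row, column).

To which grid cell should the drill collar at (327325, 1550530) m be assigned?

(4, 2)

Column index: ⌊(327325 − 316313) / 4897⌋ = ⌊2.249⌋ = 2
Row offset from origin: ⌊(1550530 − 1536745) / 3068⌋ = ⌊4.493⌋ = 4 → row 4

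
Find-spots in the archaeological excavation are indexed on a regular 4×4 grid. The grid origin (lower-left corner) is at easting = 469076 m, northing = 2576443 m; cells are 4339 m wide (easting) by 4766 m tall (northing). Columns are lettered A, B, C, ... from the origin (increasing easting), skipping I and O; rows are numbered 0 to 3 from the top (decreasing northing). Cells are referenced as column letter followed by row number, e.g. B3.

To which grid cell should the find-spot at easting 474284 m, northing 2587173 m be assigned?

B1

Column index: ⌊(474284 − 469076) / 4339⌋ = ⌊1.200⌋ = 1 → column B
Row offset from origin: ⌊(2587173 − 2576443) / 4766⌋ = ⌊2.251⌋ = 2 → row 1 (counted from top)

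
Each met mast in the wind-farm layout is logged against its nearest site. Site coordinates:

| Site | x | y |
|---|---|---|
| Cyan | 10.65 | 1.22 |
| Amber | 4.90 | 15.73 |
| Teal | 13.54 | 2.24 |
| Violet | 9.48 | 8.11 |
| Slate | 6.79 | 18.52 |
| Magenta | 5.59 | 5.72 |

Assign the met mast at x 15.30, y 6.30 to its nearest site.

Squared distances to each site:
Cyan: 47.429; Amber: 197.085; Teal: 19.581; Violet: 37.149; Slate: 221.748; Magenta: 94.621.
Minimum at Teal.

Teal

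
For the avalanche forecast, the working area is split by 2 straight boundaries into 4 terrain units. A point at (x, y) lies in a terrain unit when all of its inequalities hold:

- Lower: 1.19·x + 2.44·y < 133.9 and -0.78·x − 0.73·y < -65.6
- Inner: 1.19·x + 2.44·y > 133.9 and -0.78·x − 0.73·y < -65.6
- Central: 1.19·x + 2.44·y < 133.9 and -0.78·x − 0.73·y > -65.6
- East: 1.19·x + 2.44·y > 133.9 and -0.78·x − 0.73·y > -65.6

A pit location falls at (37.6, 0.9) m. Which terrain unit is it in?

Central

1.19·37.6 + 2.44·0.9 = 46.940, which is < 133.9
-0.78·37.6 − 0.73·0.9 = -29.985, which is > -65.6
This sign pattern matches Central.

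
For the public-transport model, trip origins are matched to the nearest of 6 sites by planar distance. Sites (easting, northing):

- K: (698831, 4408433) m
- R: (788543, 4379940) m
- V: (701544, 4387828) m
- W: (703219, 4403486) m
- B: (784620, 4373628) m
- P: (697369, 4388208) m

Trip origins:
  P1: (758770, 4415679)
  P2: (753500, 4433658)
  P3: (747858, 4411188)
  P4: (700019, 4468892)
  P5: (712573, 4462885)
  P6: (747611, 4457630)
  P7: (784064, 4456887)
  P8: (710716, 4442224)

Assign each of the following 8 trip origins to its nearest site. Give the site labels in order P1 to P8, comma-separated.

P1 → R (d²=2163707650.00)
P2 → W (d²=3438528545.00)
P3 → W (d²=2051961125.00)
P4 → K (d²=3656702025.00)
P5 → K (d²=3153862868.00)
P6 → K (d²=4799833209.00)
P7 → R (d²=5940902250.00)
P8 → K (d²=1283084906.00)

R, W, W, K, K, K, R, K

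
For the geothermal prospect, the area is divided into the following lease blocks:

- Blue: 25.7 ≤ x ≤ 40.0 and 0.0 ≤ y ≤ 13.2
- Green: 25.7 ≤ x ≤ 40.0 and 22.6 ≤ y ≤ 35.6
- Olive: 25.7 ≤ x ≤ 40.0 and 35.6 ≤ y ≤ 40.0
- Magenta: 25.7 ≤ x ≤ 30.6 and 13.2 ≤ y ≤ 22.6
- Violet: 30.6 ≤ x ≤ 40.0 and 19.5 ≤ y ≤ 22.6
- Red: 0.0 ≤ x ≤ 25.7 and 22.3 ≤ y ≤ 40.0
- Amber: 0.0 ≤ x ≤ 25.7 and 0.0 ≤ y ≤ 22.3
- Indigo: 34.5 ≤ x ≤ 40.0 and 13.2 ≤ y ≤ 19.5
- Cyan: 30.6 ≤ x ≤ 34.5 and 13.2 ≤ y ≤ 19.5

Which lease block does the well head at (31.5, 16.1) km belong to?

Cyan

The point has x = 31.5 and y = 16.1.
Only Cyan satisfies 30.6 ≤ x ≤ 34.5 and 13.2 ≤ y ≤ 19.5.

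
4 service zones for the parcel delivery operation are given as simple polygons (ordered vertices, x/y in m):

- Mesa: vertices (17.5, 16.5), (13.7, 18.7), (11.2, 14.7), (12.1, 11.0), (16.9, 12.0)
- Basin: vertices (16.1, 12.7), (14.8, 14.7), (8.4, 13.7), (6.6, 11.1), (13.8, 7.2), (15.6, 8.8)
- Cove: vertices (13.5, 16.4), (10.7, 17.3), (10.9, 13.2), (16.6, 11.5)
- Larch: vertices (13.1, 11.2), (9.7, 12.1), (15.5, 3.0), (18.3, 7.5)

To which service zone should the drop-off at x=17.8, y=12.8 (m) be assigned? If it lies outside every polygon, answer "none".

none

Cast a ray rightward from (17.8, 12.8). For each polygon, the edges (by vertex number in listed order) whose endpoints lie on opposite sides of y = 12.8, where each meets that height, and whether that is right or left of the point:
Mesa: 3–4 at x≈11.66 (left), 5–1 at x≈17.01 (left) → 0 crossings.
Basin: 1–2 at x≈16.04 (left), 3–4 at x≈7.78 (left) → 0 crossings.
Cove: 3–4 at x≈12.24 (left), 4–1 at x≈15.78 (left) → 0 crossings.
Larch: no edge straddles that height → 0 crossings.
All counts are even, so the point lies outside every listed polygon.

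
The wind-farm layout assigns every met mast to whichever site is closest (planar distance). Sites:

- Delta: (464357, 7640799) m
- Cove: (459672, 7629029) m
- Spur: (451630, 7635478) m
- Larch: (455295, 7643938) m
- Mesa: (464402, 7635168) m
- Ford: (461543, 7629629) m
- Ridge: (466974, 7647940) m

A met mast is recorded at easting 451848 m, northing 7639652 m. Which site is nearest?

Squared distances to each site:
Delta: 157790690.000; Cove: 174063105.000; Spur: 17469800.000; Larch: 30251605.000; Mesa: 177709172.000; Ford: 194453554.000; Ridge: 297486820.000.
Minimum at Spur.

Spur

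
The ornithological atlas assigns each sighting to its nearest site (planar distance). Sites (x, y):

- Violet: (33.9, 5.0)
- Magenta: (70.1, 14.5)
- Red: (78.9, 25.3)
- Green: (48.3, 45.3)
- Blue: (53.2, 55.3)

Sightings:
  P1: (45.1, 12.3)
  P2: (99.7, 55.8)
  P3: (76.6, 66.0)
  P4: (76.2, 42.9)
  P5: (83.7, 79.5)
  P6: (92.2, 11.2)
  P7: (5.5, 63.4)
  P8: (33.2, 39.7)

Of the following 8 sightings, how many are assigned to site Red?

3

P1 → Violet
P2 → Red
P3 → Blue
P4 → Red
P5 → Blue
P6 → Red
P7 → Green
P8 → Green
3 of the 8 go to Red.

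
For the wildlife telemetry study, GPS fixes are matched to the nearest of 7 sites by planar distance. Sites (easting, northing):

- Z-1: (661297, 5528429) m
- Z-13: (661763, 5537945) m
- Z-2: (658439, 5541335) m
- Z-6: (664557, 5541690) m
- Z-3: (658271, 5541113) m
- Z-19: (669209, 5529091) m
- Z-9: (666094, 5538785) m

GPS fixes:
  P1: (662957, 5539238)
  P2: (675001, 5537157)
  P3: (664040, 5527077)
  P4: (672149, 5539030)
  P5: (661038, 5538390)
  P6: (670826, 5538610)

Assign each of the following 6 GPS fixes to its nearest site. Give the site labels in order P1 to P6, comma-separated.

P1 → Z-13 (d²=3097485.00)
P2 → Z-9 (d²=81985033.00)
P3 → Z-1 (d²=9351953.00)
P4 → Z-9 (d²=36723050.00)
P5 → Z-13 (d²=723650.00)
P6 → Z-9 (d²=22422449.00)

Z-13, Z-9, Z-1, Z-9, Z-13, Z-9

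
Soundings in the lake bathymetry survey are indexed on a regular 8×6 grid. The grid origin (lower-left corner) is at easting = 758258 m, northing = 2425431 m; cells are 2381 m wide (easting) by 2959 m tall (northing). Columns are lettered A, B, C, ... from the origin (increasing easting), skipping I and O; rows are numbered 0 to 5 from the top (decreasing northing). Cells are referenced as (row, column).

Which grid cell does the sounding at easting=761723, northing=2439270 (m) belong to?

(1, B)

Column index: ⌊(761723 − 758258) / 2381⌋ = ⌊1.455⌋ = 1 → column B
Row offset from origin: ⌊(2439270 − 2425431) / 2959⌋ = ⌊4.677⌋ = 4 → row 1 (counted from top)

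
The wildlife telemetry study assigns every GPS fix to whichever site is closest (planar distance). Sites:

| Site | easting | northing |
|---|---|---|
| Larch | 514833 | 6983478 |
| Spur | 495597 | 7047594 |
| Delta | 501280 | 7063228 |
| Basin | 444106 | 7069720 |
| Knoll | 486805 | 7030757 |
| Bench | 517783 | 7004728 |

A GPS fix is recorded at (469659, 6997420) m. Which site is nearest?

Squared distances to each site:
Larch: 2235069640.000; Spur: 3190210120.000; Delta: 5330580505.000; Basin: 5880245809.000; Knoll: 1405340885.000; Bench: 2369326240.000.
Minimum at Knoll.

Knoll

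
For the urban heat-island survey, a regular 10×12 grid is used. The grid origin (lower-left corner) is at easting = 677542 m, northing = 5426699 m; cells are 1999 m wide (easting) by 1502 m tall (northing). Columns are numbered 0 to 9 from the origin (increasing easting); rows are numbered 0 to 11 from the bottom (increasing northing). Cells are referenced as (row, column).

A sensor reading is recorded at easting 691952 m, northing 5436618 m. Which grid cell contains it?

(6, 7)

Column index: ⌊(691952 − 677542) / 1999⌋ = ⌊7.209⌋ = 7
Row offset from origin: ⌊(5436618 − 5426699) / 1502⌋ = ⌊6.604⌋ = 6 → row 6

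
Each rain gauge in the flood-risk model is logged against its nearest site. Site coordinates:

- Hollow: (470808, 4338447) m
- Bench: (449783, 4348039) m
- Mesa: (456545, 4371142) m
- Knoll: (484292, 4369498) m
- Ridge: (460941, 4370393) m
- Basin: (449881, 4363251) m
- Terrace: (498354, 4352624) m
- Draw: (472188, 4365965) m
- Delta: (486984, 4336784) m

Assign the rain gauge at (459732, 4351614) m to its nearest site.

Squared distances to each site:
Hollow: 296047665.000; Bench: 111763226.000; Mesa: 391499753.000; Knoll: 923031056.000; Ridge: 354112522.000; Basin: 232461970.000; Terrace: 1492678984.000; Draw: 361103137.000; Delta: 962600404.000.
Minimum at Bench.

Bench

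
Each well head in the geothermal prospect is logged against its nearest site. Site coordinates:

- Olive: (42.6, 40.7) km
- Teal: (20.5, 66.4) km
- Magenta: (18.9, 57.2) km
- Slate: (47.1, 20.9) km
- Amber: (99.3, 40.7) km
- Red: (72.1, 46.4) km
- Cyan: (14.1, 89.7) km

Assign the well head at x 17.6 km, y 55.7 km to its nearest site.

Squared distances to each site:
Olive: 850.000; Teal: 122.900; Magenta: 3.940; Slate: 2081.290; Amber: 6899.890; Red: 3056.740; Cyan: 1168.250.
Minimum at Magenta.

Magenta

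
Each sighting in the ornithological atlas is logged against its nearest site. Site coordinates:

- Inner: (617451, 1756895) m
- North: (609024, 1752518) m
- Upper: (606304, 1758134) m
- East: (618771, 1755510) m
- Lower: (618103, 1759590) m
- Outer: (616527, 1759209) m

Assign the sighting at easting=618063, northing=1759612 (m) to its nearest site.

Lower

Squared distances to each site:
Inner: 7756633.000; North: 132028357.000; Upper: 140458565.000; East: 17327668.000; Lower: 2084.000; Outer: 2521705.000.
Minimum at Lower.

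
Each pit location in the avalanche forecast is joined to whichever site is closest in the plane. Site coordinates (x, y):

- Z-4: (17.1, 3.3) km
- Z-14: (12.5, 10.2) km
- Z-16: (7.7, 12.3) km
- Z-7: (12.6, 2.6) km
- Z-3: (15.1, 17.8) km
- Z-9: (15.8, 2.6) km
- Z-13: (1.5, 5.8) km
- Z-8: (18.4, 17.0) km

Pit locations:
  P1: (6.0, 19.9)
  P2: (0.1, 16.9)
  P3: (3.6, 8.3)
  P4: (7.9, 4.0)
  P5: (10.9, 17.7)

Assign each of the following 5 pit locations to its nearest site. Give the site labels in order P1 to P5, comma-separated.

Z-16, Z-16, Z-13, Z-7, Z-3

P1 → Z-16 (d²=60.65)
P2 → Z-16 (d²=78.92)
P3 → Z-13 (d²=10.66)
P4 → Z-7 (d²=24.05)
P5 → Z-3 (d²=17.65)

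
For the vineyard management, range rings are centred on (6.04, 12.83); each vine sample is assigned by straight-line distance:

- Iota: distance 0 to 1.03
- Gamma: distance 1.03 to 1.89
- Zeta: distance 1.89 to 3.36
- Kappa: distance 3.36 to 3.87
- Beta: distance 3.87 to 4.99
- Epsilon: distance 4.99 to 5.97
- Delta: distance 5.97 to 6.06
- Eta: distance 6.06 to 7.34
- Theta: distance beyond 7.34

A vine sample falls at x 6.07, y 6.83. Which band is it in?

Delta

Distance = √((6.07−6.04)² + (6.83−12.83)²) = √(0.001 + 36.000) = 6.000.
5.97 ≤ 6.000 < 6.06 → Delta.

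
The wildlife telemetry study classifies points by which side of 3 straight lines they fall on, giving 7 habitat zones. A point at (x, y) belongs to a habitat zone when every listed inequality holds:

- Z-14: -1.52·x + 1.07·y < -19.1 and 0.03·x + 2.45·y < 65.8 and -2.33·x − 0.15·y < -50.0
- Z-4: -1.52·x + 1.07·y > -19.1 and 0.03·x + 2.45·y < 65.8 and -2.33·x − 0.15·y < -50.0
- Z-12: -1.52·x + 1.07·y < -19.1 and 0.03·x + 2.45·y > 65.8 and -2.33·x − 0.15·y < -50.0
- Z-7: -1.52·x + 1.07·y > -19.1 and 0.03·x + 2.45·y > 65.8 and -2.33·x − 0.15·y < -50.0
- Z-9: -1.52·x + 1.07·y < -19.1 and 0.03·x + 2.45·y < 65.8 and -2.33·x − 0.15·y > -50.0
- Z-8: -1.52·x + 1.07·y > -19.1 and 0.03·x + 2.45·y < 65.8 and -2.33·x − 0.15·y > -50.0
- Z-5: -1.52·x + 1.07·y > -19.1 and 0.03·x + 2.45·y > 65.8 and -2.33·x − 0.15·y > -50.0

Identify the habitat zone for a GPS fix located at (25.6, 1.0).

-1.52·25.6 + 1.07·1.0 = -37.842, which is < -19.1
0.03·25.6 + 2.45·1.0 = 3.218, which is < 65.8
-2.33·25.6 − 0.15·1.0 = -59.798, which is < -50.0
This sign pattern matches Z-14.

Z-14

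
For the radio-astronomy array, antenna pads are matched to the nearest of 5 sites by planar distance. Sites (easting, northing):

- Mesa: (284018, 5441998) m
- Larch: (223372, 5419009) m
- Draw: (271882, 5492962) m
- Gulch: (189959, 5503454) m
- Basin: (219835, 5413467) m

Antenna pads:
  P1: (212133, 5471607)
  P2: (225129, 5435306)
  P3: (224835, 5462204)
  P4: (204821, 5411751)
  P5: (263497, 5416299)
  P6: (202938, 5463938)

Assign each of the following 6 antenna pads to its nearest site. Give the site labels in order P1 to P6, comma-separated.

P1 → Gulch (d²=1505917685.00)
P2 → Larch (d²=268679258.00)
P3 → Larch (d²=1867948394.00)
P4 → Basin (d²=228364852.00)
P5 → Mesa (d²=1081550042.00)
P6 → Gulch (d²=1729968697.00)

Gulch, Larch, Larch, Basin, Mesa, Gulch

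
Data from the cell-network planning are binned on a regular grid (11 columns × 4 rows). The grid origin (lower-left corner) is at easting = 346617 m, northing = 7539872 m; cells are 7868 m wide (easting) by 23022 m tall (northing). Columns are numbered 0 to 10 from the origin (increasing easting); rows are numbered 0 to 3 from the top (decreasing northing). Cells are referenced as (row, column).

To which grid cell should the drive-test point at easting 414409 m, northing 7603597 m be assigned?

(1, 8)

Column index: ⌊(414409 − 346617) / 7868⌋ = ⌊8.616⌋ = 8
Row offset from origin: ⌊(7603597 − 7539872) / 23022⌋ = ⌊2.768⌋ = 2 → row 1 (counted from top)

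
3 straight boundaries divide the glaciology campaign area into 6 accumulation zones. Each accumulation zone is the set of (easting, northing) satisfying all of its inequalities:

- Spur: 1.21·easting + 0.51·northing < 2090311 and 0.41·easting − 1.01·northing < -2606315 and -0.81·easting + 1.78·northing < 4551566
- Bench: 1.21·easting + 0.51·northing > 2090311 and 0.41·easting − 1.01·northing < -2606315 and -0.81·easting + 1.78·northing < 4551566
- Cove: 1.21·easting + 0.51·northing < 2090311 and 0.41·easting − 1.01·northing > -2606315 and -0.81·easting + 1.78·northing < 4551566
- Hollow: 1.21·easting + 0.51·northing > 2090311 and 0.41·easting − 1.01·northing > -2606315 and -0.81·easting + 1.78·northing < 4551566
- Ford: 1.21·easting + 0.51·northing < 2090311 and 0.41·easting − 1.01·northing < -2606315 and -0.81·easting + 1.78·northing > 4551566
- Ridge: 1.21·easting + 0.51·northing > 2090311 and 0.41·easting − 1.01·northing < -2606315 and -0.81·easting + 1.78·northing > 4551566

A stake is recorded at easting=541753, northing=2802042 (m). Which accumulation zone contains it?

Spur

1.21·541753 + 0.51·2802042 = 2084562.550, which is < 2090311
0.41·541753 − 1.01·2802042 = -2607943.690, which is < -2606315
-0.81·541753 + 1.78·2802042 = 4548814.830, which is < 4551566
This sign pattern matches Spur.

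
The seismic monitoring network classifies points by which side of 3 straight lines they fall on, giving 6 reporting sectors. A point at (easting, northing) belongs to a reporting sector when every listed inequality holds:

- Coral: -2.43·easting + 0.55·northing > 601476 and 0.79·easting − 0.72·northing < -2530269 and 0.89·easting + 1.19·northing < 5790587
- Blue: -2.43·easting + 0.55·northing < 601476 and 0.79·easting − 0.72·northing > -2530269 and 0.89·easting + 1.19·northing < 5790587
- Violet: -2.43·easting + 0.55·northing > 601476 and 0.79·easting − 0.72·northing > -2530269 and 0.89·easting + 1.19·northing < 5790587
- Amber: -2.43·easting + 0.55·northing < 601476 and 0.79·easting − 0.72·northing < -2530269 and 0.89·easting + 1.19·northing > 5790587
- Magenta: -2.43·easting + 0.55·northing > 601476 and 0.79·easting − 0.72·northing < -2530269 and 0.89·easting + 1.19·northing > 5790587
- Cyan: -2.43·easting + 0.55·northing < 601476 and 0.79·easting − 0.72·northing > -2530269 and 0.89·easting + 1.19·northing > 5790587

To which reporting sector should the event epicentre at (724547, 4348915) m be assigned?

Magenta

-2.43·724547 + 0.55·4348915 = 631254.040, which is > 601476
0.79·724547 − 0.72·4348915 = -2558826.670, which is < -2530269
0.89·724547 + 1.19·4348915 = 5820055.680, which is > 5790587
This sign pattern matches Magenta.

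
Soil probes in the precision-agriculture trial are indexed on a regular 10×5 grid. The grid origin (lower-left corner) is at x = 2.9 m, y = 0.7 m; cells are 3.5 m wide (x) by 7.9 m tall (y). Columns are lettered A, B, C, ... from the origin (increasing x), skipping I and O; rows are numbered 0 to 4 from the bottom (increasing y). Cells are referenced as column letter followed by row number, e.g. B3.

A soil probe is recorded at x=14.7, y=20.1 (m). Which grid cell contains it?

Column index: ⌊(14.7 − 2.9) / 3.5⌋ = ⌊3.371⌋ = 3 → column D
Row offset from origin: ⌊(20.1 − 0.7) / 7.9⌋ = ⌊2.456⌋ = 2 → row 2

D2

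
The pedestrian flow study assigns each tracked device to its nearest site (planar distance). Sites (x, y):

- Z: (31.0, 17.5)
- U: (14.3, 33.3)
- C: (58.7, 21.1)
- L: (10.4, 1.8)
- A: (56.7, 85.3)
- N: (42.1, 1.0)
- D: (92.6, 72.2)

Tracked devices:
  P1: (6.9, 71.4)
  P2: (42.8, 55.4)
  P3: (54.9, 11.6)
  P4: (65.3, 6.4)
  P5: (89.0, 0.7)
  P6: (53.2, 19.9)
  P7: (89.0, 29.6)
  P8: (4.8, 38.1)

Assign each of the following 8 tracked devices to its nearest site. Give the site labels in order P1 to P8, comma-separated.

U, A, C, C, C, C, C, U

P1 → U (d²=1506.37)
P2 → A (d²=1087.22)
P3 → C (d²=104.69)
P4 → C (d²=259.65)
P5 → C (d²=1334.25)
P6 → C (d²=31.69)
P7 → C (d²=990.34)
P8 → U (d²=113.29)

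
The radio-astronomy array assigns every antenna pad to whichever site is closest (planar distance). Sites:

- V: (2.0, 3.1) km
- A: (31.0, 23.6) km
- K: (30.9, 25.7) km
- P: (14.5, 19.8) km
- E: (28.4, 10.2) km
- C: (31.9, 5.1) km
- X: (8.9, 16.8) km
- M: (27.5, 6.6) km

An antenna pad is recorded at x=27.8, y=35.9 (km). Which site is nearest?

Squared distances to each site:
V: 1741.480; A: 161.530; K: 113.650; P: 436.100; E: 660.850; C: 965.450; X: 722.020; M: 858.580.
Minimum at K.

K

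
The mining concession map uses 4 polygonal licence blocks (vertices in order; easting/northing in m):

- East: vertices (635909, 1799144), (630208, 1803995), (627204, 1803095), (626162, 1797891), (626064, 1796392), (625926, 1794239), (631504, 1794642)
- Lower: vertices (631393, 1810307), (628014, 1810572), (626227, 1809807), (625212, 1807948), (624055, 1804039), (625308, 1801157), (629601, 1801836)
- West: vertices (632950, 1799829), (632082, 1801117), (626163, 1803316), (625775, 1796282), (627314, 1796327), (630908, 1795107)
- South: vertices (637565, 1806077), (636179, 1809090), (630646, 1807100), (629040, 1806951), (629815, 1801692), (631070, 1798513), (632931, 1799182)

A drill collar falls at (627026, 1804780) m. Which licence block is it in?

Cast a ray rightward from (627026, 1804780). For each polygon, the edges (by vertex number in listed order) whose endpoints lie on opposite sides of northing = 1804780, where each meets that height, and whether that is right or left of the point:
East: no edge straddles that height → 0 crossings.
Lower: 4–5 at easting≈624274.3 (left), 7–1 at easting≈630223.8 (right) → 1 crossing.
West: no edge straddles that height → 0 crossings.
South: 4–5 at easting≈629359.9 (right), 7–1 at easting≈636693.3 (right) → 2 crossings.
Only Lower has an odd count, so the point is inside Lower.

Lower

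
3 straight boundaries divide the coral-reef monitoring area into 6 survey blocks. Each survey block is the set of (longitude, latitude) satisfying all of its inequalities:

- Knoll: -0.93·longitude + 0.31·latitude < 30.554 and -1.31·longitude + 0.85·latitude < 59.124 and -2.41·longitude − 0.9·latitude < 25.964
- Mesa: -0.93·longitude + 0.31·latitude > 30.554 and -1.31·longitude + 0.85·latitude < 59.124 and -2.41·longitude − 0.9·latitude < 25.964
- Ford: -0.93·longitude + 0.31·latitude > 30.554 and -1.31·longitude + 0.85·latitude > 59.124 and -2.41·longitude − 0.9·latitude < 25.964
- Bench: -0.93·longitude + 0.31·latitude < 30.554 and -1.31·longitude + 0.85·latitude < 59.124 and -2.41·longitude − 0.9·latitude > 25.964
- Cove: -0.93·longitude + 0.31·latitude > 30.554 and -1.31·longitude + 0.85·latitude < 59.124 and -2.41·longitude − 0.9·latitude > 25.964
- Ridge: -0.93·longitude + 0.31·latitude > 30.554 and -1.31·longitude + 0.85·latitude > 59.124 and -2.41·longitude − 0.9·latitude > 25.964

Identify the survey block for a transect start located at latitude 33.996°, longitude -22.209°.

Mesa

-0.93·-22.209 + 0.31·33.996 = 31.193, which is > 30.554
-1.31·-22.209 + 0.85·33.996 = 57.990, which is < 59.124
-2.41·-22.209 − 0.9·33.996 = 22.927, which is < 25.964
This sign pattern matches Mesa.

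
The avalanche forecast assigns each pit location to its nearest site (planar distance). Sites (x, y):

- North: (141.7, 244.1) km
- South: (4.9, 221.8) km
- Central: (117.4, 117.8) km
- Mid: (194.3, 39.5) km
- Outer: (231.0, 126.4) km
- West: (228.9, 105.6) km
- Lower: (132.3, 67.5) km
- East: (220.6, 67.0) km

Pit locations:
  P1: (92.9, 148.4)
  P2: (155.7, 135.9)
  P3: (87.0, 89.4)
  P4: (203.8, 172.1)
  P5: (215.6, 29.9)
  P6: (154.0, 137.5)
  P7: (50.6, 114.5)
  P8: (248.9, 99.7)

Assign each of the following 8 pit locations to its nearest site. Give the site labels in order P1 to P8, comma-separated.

Central, Central, Central, Outer, Mid, Central, Central, West

P1 → Central (d²=1536.61)
P2 → Central (d²=1794.50)
P3 → Central (d²=1730.72)
P4 → Outer (d²=2828.33)
P5 → Mid (d²=545.85)
P6 → Central (d²=1727.65)
P7 → Central (d²=4473.13)
P8 → West (d²=434.81)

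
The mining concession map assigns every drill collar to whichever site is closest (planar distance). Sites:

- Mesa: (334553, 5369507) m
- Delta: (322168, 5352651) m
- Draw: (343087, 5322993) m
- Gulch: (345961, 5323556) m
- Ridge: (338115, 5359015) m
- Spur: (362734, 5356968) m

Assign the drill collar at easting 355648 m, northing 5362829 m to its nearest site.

Spur

Squared distances to each site:
Mesa: 489594709.000; Delta: 1224502084.000; Draw: 1744685617.000; Gulch: 1636206498.000; Ridge: 321952685.000; Spur: 84562717.000.
Minimum at Spur.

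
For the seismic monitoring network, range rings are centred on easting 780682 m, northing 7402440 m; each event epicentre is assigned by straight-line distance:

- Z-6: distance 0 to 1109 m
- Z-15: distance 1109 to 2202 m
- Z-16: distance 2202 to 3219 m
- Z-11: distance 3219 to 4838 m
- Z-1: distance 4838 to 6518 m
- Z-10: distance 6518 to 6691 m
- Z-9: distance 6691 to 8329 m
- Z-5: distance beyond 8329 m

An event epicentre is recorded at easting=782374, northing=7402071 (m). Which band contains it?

Distance = √((782374−780682)² + (7402071−7402440)²) = √(2862864.000 + 136161.000) = 1731.769 m.
1109 ≤ 1731.769 < 2202 → Z-15.

Z-15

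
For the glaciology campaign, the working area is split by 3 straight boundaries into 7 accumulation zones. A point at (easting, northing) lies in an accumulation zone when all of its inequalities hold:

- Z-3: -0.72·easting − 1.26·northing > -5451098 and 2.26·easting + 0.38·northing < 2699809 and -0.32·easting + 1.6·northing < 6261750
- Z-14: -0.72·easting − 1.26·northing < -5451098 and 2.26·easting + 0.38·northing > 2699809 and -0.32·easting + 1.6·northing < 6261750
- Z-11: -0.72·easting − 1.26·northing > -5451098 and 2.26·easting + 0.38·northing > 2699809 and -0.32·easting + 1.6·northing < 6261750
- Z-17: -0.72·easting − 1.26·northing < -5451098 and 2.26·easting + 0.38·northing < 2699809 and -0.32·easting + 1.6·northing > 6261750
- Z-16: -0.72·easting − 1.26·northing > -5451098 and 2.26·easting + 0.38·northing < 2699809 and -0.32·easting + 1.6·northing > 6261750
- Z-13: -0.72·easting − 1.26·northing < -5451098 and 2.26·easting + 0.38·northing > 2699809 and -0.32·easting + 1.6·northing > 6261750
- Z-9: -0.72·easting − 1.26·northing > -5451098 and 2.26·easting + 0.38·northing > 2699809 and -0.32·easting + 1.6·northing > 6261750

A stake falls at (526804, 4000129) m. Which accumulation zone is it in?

Z-11

-0.72·526804 − 1.26·4000129 = -5419461.420, which is > -5451098
2.26·526804 + 0.38·4000129 = 2710626.060, which is > 2699809
-0.32·526804 + 1.6·4000129 = 6231629.120, which is < 6261750
This sign pattern matches Z-11.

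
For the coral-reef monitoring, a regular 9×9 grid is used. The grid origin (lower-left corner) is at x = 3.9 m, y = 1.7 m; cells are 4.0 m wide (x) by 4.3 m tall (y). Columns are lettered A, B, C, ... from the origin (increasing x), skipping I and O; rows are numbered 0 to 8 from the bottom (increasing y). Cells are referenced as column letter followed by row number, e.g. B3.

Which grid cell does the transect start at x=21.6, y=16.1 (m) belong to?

Column index: ⌊(21.6 − 3.9) / 4.0⌋ = ⌊4.425⌋ = 4 → column E
Row offset from origin: ⌊(16.1 − 1.7) / 4.3⌋ = ⌊3.349⌋ = 3 → row 3

E3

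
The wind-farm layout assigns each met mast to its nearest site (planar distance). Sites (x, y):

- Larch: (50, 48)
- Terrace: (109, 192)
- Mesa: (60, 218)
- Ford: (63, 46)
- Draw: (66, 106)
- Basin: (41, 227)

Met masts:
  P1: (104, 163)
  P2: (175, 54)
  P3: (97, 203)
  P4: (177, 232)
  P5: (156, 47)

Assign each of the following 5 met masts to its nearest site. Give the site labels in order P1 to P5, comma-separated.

P1 → Terrace (d²=866.00)
P2 → Ford (d²=12608.00)
P3 → Terrace (d²=265.00)
P4 → Terrace (d²=6224.00)
P5 → Ford (d²=8650.00)

Terrace, Ford, Terrace, Terrace, Ford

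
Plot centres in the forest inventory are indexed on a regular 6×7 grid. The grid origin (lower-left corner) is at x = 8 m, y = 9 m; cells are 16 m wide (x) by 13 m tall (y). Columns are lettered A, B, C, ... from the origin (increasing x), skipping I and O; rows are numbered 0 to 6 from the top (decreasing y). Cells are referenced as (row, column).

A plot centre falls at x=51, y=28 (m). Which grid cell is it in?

(5, C)

Column index: ⌊(51 − 8) / 16⌋ = ⌊2.688⌋ = 2 → column C
Row offset from origin: ⌊(28 − 9) / 13⌋ = ⌊1.462⌋ = 1 → row 5 (counted from top)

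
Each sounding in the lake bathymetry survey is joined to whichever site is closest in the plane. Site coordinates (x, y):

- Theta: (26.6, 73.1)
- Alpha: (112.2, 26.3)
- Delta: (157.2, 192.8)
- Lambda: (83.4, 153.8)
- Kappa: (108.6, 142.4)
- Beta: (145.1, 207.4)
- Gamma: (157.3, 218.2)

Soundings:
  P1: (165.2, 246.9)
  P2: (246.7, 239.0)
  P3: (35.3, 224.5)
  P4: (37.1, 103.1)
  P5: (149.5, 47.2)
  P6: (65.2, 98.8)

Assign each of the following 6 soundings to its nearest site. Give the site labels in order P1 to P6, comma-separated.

P1 → Gamma (d²=886.10)
P2 → Gamma (d²=8425.00)
P3 → Lambda (d²=7312.10)
P4 → Theta (d²=1010.25)
P5 → Alpha (d²=1828.10)
P6 → Theta (d²=2150.45)

Gamma, Gamma, Lambda, Theta, Alpha, Theta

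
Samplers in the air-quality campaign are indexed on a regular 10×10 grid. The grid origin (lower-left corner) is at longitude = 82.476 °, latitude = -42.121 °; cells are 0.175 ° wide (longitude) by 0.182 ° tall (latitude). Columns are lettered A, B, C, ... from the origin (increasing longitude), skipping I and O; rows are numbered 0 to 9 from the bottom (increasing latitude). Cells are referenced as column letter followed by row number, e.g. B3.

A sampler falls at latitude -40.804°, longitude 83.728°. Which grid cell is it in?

Column index: ⌊(83.728 − 82.476) / 0.175⌋ = ⌊7.154⌋ = 7 → column H
Row offset from origin: ⌊(-40.804 − -42.121) / 0.182⌋ = ⌊7.236⌋ = 7 → row 7

H7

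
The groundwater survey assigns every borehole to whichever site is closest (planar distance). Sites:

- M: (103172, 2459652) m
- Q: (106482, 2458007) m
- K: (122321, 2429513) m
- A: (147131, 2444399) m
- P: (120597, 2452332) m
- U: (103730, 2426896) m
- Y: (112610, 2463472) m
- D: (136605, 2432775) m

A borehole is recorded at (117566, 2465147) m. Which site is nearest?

Y

Squared distances to each site:
M: 237382261.000; Q: 173834656.000; K: 1292391981.000; A: 1304568729.000; P: 173411186.000; U: 1654573897.000; Y: 27367561.000; D: 1410429905.000.
Minimum at Y.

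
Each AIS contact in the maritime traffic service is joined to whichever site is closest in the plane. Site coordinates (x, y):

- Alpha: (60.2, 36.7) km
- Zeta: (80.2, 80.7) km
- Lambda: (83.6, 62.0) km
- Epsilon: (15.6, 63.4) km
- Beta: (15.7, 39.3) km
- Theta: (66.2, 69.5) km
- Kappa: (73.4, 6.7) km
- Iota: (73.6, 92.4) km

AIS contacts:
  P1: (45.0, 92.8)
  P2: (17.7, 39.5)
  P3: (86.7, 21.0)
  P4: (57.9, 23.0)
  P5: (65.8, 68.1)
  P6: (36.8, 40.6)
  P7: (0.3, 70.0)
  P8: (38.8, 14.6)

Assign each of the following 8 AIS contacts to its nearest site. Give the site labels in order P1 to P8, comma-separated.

Iota, Beta, Kappa, Alpha, Theta, Beta, Epsilon, Alpha

P1 → Iota (d²=818.12)
P2 → Beta (d²=4.04)
P3 → Kappa (d²=381.38)
P4 → Alpha (d²=192.98)
P5 → Theta (d²=2.12)
P6 → Beta (d²=446.90)
P7 → Epsilon (d²=277.65)
P8 → Alpha (d²=946.37)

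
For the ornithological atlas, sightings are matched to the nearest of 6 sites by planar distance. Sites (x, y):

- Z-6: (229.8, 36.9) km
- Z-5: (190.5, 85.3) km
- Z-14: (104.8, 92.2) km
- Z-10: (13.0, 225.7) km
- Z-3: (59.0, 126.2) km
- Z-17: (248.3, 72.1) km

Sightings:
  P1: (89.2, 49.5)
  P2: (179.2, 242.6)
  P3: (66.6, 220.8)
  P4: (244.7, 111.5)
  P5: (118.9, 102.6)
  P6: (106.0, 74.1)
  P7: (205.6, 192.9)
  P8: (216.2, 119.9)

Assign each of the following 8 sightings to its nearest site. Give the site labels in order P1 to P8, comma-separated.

P1 → Z-14 (d²=2066.65)
P2 → Z-5 (d²=24870.98)
P3 → Z-10 (d²=2896.97)
P4 → Z-17 (d²=1565.32)
P5 → Z-14 (d²=306.97)
P6 → Z-14 (d²=329.05)
P7 → Z-5 (d²=11805.77)
P8 → Z-5 (d²=1857.65)

Z-14, Z-5, Z-10, Z-17, Z-14, Z-14, Z-5, Z-5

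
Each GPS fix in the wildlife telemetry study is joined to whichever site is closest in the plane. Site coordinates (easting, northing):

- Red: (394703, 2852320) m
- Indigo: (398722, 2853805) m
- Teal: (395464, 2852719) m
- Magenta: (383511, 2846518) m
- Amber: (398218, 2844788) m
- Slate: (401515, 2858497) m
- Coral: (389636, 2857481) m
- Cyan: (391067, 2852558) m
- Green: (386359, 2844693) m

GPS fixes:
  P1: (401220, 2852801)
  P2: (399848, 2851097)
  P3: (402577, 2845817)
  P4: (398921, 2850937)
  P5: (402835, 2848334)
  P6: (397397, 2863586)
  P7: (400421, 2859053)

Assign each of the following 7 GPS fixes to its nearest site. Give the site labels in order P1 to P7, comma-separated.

Indigo, Indigo, Amber, Indigo, Amber, Slate, Slate

P1 → Indigo (d²=7248020.00)
P2 → Indigo (d²=8601140.00)
P3 → Amber (d²=20059722.00)
P4 → Indigo (d²=8265025.00)
P5 → Amber (d²=33890805.00)
P6 → Slate (d²=42855845.00)
P7 → Slate (d²=1505972.00)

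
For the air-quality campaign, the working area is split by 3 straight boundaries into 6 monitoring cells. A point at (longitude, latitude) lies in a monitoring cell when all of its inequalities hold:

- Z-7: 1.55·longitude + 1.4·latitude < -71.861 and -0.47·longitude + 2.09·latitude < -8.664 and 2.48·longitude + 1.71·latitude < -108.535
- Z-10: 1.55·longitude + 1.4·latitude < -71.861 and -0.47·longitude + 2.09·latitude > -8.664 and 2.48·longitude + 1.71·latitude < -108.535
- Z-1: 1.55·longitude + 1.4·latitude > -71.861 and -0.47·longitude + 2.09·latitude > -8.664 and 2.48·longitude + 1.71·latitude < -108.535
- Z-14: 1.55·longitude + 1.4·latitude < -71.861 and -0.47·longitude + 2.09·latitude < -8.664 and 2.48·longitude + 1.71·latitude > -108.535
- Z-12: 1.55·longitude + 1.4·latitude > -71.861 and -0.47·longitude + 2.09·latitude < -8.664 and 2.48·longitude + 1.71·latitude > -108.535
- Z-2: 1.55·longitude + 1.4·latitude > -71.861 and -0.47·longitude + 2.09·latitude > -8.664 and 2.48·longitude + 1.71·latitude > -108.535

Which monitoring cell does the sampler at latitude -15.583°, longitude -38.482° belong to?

Z-7

1.55·-38.482 + 1.4·-15.583 = -81.463, which is < -71.861
-0.47·-38.482 + 2.09·-15.583 = -14.482, which is < -8.664
2.48·-38.482 + 1.71·-15.583 = -122.082, which is < -108.535
This sign pattern matches Z-7.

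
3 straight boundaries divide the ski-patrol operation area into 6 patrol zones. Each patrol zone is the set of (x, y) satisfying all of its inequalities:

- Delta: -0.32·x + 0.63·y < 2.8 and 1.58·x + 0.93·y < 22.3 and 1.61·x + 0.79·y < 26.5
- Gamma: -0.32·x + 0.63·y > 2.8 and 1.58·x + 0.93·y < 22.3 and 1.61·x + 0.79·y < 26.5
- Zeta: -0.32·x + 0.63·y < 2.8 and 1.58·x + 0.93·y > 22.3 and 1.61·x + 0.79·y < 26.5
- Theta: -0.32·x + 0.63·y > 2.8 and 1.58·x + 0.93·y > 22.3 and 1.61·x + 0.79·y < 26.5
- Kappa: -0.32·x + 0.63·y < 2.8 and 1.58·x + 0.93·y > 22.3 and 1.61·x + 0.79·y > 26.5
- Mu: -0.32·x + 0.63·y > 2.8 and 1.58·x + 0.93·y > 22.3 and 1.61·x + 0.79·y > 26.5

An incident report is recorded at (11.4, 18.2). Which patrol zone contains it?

Mu

-0.32·11.4 + 0.63·18.2 = 7.818, which is > 2.8
1.58·11.4 + 0.93·18.2 = 34.938, which is > 22.3
1.61·11.4 + 0.79·18.2 = 32.732, which is > 26.5
This sign pattern matches Mu.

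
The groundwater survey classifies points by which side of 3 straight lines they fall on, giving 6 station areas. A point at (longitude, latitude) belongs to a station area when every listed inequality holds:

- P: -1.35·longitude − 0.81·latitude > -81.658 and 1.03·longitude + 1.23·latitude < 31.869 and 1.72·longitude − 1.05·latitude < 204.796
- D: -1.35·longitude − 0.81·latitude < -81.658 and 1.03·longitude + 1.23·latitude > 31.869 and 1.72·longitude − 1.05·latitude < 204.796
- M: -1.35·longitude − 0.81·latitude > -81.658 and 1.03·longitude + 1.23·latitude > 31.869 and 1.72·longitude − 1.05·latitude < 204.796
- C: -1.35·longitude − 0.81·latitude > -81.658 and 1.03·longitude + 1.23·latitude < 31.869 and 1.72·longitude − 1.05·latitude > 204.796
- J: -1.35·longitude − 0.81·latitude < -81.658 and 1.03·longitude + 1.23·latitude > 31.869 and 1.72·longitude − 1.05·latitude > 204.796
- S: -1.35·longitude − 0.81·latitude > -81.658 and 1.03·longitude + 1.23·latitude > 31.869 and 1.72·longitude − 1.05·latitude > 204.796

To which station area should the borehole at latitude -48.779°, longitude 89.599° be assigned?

S

-1.35·89.599 − 0.81·-48.779 = -81.448, which is > -81.658
1.03·89.599 + 1.23·-48.779 = 32.289, which is > 31.869
1.72·89.599 − 1.05·-48.779 = 205.328, which is > 204.796
This sign pattern matches S.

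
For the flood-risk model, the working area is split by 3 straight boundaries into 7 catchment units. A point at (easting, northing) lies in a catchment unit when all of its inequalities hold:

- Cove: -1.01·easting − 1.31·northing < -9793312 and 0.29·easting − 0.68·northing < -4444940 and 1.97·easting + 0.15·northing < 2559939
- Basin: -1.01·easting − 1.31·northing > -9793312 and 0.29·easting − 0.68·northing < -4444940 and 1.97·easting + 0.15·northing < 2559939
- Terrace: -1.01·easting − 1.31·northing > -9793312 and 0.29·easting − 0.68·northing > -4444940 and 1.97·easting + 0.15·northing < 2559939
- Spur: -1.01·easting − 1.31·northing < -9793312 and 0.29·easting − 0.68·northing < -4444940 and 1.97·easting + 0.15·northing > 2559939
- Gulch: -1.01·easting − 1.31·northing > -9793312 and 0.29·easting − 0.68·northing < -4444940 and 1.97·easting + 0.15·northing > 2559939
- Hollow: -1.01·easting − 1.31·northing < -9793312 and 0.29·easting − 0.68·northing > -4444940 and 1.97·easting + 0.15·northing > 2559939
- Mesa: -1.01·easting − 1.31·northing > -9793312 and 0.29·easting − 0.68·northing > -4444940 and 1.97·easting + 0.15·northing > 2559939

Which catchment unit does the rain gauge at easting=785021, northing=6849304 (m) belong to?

Mesa

-1.01·785021 − 1.31·6849304 = -9765459.450, which is > -9793312
0.29·785021 − 0.68·6849304 = -4429870.630, which is > -4444940
1.97·785021 + 0.15·6849304 = 2573886.970, which is > 2559939
This sign pattern matches Mesa.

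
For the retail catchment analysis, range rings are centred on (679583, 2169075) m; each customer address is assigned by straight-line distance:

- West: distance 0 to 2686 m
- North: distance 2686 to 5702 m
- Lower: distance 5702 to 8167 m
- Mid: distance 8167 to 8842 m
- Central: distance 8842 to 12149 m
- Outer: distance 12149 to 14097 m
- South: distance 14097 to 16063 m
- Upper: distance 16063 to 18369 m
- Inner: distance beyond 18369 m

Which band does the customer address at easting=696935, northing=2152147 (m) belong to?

Inner

Distance = √((696935−679583)² + (2152147−2169075)²) = √(301091904.000 + 286557184.000) = 24241.475 m.
18369 ≤ 24241.475 < ∞ → Inner.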